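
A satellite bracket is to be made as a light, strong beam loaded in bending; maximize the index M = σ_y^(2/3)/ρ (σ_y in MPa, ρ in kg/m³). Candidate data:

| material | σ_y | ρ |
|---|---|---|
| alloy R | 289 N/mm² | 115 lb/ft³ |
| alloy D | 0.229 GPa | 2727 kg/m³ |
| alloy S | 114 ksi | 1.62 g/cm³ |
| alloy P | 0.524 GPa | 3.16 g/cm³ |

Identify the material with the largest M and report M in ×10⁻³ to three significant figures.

alloy S, M = 52.6×10⁻³

Normalizing units and computing the index:
  alloy R: σ_y = 289.0 MPa, ρ = 1842 kg/m³
  alloy D: σ_y = 229.0 MPa, ρ = 2727 kg/m³
  alloy S: σ_y = 786.0 MPa, ρ = 1620 kg/m³
  alloy P: σ_y = 524.0 MPa, ρ = 3160 kg/m³
  alloy S: M = 52.6×10⁻³
  alloy R: M = 23.7×10⁻³
  alloy P: M = 20.6×10⁻³
  alloy D: M = 13.7×10⁻³
The maximum is for alloy S.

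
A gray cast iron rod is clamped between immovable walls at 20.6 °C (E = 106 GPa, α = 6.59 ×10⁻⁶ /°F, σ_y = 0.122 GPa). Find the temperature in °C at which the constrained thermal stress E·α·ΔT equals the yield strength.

α = 6.59×10⁻⁶/°F × 9/5 = 11.9×10⁻⁶/K.
σ_y = 0.122 GPa = 122.0 MPa.
E·α·ΔT = 122.0 MPa ⇒ ΔT = 122.0 / (106.0×10³ × 11.9×10⁻⁶) = 97.03 K.
T = 20.6 + 97.03 = 117.6 °C.

118 °C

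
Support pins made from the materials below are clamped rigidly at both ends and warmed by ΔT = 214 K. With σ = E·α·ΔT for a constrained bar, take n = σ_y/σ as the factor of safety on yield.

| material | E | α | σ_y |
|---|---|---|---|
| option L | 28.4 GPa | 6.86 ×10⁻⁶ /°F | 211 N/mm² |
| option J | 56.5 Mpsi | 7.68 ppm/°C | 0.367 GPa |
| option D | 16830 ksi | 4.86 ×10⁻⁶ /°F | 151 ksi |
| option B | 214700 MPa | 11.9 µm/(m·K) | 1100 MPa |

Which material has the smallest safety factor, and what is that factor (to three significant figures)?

option J, n = 0.573

In consistent units (E in GPa, α in ×10⁻⁶/K, σ_y in MPa):
  option L: E = 28.40, α = 12.3, σ_y = 211.0 → σ = 75.0 MPa, n = 2.81
  option J: E = 389.6, α = 7.68, σ_y = 367.0 → σ = 640 MPa, n = 0.573
  option D: E = 116.0, α = 8.75, σ_y = 1041 → σ = 217 MPa, n = 4.79
  option B: E = 214.7, α = 11.9, σ_y = 1100 → σ = 547 MPa, n = 2.01
The minimum is option J at n = 0.573.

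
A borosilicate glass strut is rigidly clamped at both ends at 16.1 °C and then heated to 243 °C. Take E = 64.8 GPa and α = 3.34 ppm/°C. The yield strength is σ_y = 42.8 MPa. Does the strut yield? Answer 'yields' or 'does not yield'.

ΔT = 226.9 K. Constrained thermal stress σ = E·α·ΔT = 64.80×10³ MPa × 3.34×10⁻⁶ × 226.9 = 49.1 MPa (compressive).
Compare to σ_y = 42.8 MPa: σ ≥ σ_y, so it yields.

yields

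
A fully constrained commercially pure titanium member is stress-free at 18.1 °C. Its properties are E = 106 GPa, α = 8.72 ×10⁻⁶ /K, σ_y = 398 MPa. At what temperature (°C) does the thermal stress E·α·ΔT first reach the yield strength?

E·α·ΔT = 398.0 MPa ⇒ ΔT = 398.0 / (106.0×10³ × 8.72×10⁻⁶) = 430.6 K.
T = 18.1 + 430.6 = 448.7 °C.

449 °C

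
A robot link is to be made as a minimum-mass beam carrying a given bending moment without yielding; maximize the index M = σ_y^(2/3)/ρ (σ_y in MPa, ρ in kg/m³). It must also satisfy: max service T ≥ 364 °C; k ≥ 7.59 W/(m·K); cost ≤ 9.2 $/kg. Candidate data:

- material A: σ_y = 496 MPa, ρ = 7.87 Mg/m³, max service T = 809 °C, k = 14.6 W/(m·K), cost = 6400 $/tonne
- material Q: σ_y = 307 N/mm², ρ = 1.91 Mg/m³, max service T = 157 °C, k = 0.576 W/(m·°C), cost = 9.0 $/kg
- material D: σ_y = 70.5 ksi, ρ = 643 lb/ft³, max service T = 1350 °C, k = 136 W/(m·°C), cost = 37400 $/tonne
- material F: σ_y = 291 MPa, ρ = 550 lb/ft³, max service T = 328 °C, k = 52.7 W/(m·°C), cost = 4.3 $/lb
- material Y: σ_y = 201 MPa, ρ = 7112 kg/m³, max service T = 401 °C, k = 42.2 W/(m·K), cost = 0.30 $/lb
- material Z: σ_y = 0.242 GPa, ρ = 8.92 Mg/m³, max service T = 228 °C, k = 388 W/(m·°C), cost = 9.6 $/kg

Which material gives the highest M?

material A

Screen on constraints: max service T ≥ 364 °C; k ≥ 7.59 W/(m·K); cost ≤ 9.2 $/kg. Survivors: material A, material Y.
Convert each candidate to consistent units, then evaluate M:
  material A: σ_y = 496.0 MPa, ρ = 7870 kg/m³
  material Y: σ_y = 201.0 MPa, ρ = 7112 kg/m³
  material A: M = 7.96×10⁻³
  material Y: M = 4.82×10⁻³
Material A ranks first.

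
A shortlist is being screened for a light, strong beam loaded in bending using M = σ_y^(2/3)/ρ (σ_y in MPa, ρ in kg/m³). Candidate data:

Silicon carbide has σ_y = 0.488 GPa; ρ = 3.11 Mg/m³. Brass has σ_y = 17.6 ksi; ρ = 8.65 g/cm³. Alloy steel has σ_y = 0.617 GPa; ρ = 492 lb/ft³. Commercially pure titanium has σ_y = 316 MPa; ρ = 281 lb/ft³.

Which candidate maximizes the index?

Normalizing units and computing the index:
  silicon carbide: σ_y = 488.0 MPa, ρ = 3110 kg/m³
  brass: σ_y = 121.3 MPa, ρ = 8650 kg/m³
  alloy steel: σ_y = 617.0 MPa, ρ = 7881 kg/m³
  commercially pure titanium: σ_y = 316.0 MPa, ρ = 4501 kg/m³
  silicon carbide: M = 19.9×10⁻³
  commercially pure titanium: M = 10.3×10⁻³
  alloy steel: M = 9.20×10⁻³
  brass: M = 2.83×10⁻³
Silicon carbide ranks first.

silicon carbide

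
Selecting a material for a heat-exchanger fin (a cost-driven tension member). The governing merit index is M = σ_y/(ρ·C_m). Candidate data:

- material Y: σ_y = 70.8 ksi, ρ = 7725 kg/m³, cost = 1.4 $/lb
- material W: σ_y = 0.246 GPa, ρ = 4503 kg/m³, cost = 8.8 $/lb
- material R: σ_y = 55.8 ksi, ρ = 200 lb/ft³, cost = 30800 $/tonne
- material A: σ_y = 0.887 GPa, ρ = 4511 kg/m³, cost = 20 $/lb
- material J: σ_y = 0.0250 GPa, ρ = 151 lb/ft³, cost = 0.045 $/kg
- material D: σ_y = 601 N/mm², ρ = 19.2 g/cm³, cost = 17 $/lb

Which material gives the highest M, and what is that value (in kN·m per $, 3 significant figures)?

Convert each candidate to consistent units, then evaluate M:
  material Y: σ_y = 488.1 MPa, ρ = 7725 kg/m³, cost = 3.086 $/kg
  material W: σ_y = 246.0 MPa, ρ = 4503 kg/m³, cost = 19.40 $/kg
  material R: σ_y = 384.7 MPa, ρ = 3204 kg/m³, cost = 30.80 $/kg
  material A: σ_y = 887.0 MPa, ρ = 4511 kg/m³, cost = 44.09 $/kg
  material J: σ_y = 25.00 MPa, ρ = 2419 kg/m³, cost = 0.04500 $/kg
  material D: σ_y = 601.0 MPa, ρ = 19200 kg/m³, cost = 37.48 $/kg
  material J: M = 230 kN·m per $
  material Y: M = 20.5 kN·m per $
  material A: M = 4.46 kN·m per $
  material R: M = 3.90 kN·m per $
  material W: M = 2.82 kN·m per $
  material D: M = 0.835 kN·m per $
Highest index: material J.

material J, M = 230 kN·m per $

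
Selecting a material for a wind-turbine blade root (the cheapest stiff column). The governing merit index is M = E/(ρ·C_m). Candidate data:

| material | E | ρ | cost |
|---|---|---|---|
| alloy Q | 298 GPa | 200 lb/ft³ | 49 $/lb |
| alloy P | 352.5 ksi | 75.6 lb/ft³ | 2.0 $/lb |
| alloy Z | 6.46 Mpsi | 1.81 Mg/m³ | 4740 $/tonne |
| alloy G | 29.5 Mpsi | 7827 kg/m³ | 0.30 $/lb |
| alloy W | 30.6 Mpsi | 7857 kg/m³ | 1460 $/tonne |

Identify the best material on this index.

alloy G

Putting every candidate on a common basis:
  alloy Q: E = 298.0 GPa, ρ = 3204 kg/m³, cost = 108.0 $/kg
  alloy P: E = 2.430 GPa, ρ = 1211 kg/m³, cost = 4.409 $/kg
  alloy Z: E = 44.54 GPa, ρ = 1810 kg/m³, cost = 4.740 $/kg
  alloy G: E = 203.4 GPa, ρ = 7827 kg/m³, cost = 0.6614 $/kg
  alloy W: E = 211.0 GPa, ρ = 7857 kg/m³, cost = 1.460 $/kg
  alloy G: M = 39.3 MN·m per $
  alloy W: M = 18.4 MN·m per $
  alloy Z: M = 5.19 MN·m per $
  alloy Q: M = 0.861 MN·m per $
  alloy P: M = 0.455 MN·m per $
Alloy G has the largest M.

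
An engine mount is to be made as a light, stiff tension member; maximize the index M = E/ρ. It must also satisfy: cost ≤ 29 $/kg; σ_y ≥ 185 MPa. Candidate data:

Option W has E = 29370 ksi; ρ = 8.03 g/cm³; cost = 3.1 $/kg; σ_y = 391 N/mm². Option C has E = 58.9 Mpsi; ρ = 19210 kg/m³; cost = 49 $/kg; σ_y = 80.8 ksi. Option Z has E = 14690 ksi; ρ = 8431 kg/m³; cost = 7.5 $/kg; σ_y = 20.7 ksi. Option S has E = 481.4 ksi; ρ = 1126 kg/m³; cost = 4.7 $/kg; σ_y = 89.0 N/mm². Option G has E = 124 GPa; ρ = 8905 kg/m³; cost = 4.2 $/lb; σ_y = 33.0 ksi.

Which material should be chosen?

Screen on constraints: cost ≤ 29 $/kg; σ_y ≥ 185 MPa. Survivors: option W, option G.
Putting every candidate on a common basis:
  option W: E = 202.5 GPa, ρ = 8030 kg/m³
  option G: E = 124.0 GPa, ρ = 8905 kg/m³
  option W: M = 25.2 MN·m/kg
  option G: M = 13.9 MN·m/kg
Option W has the largest M.

option W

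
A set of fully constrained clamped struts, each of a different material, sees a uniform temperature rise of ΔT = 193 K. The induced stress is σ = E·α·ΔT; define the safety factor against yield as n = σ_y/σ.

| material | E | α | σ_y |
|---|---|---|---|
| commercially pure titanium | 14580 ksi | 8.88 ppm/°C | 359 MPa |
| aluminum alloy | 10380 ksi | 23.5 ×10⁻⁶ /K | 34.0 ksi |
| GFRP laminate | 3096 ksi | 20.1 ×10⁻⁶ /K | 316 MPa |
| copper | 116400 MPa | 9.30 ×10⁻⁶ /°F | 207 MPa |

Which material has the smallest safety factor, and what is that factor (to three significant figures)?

copper, n = 0.550

Per material, after unit conversion:
  commercially pure titanium: E = 100.5, α = 8.88, σ_y = 359.0 → σ = 172 MPa, n = 2.08
  aluminum alloy: E = 71.57, α = 23.5, σ_y = 234.4 → σ = 325 MPa, n = 0.722
  GFRP laminate: E = 21.35, α = 20.1, σ_y = 316.0 → σ = 82.8 MPa, n = 3.82
  copper: E = 116.4, α = 16.7, σ_y = 207.0 → σ = 376 MPa, n = 0.550
Smallest n: copper with n = 0.550.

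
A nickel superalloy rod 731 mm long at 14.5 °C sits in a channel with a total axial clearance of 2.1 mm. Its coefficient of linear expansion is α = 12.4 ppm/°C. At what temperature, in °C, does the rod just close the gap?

246 °C

α·L₀·ΔT = 2.1 mm ⇒ ΔT = 2.1 / (12.4×10⁻⁶ × 731.0) = 231.7 K.
T = 14.5 + 231.7 = 246.2 °C.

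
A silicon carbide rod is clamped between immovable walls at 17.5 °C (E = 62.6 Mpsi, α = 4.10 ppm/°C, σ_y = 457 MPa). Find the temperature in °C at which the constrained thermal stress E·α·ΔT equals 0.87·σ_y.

E = 62.6 Mpsi = 431.6 GPa.
E·α·ΔT = 397.6 MPa ⇒ ΔT = 397.6 / (431.6×10³ × 4.10×10⁻⁶) = 224.7 K.
T = 17.5 + 224.7 = 242.2 °C.

242 °C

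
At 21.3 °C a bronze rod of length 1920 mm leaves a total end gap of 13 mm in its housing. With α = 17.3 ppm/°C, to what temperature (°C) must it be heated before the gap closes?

α·L₀·ΔT = 13.0 mm ⇒ ΔT = 13.0 / (17.3×10⁻⁶ × 1920.0) = 391.4 K.
T = 21.3 + 391.4 = 412.7 °C.

413 °C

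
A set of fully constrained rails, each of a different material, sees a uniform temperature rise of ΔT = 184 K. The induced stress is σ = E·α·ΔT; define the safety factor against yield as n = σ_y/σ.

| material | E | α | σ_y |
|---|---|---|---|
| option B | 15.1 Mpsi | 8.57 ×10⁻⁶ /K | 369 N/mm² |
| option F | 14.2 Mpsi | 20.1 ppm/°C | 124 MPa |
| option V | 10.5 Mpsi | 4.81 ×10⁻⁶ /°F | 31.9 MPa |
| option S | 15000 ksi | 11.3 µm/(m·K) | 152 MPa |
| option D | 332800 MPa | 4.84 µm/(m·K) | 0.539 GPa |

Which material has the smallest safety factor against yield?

With everything in SI (GPa, ×10⁻⁶/K, MPa):
  option B: E = 104.1, α = 8.57, σ_y = 369.0 → σ = 164 MPa, n = 2.25
  option F: E = 97.91, α = 20.1, σ_y = 124.0 → σ = 362 MPa, n = 0.342
  option V: E = 72.39, α = 8.66, σ_y = 31.90 → σ = 115 MPa, n = 0.277
  option S: E = 103.4, α = 11.3, σ_y = 152.0 → σ = 215 MPa, n = 0.707
  option D: E = 332.8, α = 4.84, σ_y = 539.0 → σ = 296 MPa, n = 1.82
Option V has the lowest safety factor, n = 0.277.

option V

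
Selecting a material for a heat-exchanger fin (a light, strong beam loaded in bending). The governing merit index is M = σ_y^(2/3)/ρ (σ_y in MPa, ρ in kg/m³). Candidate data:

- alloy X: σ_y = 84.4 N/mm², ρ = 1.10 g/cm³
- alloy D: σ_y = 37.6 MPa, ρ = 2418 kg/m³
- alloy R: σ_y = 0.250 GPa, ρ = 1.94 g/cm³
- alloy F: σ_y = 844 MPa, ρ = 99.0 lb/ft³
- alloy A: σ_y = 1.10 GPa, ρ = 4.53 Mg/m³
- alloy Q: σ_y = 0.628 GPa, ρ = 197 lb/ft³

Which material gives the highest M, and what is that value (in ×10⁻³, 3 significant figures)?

Convert each candidate to consistent units, then evaluate M:
  alloy X: σ_y = 84.40 MPa, ρ = 1100 kg/m³
  alloy D: σ_y = 37.60 MPa, ρ = 2418 kg/m³
  alloy R: σ_y = 250.0 MPa, ρ = 1940 kg/m³
  alloy F: σ_y = 844.0 MPa, ρ = 1586 kg/m³
  alloy A: σ_y = 1100 MPa, ρ = 4530 kg/m³
  alloy Q: σ_y = 628.0 MPa, ρ = 3156 kg/m³
  alloy F: M = 56.3×10⁻³
  alloy A: M = 23.5×10⁻³
  alloy Q: M = 23.2×10⁻³
  alloy R: M = 20.5×10⁻³
  alloy X: M = 17.5×10⁻³
  alloy D: M = 4.64×10⁻³
Highest index: alloy F.

alloy F, M = 56.3×10⁻³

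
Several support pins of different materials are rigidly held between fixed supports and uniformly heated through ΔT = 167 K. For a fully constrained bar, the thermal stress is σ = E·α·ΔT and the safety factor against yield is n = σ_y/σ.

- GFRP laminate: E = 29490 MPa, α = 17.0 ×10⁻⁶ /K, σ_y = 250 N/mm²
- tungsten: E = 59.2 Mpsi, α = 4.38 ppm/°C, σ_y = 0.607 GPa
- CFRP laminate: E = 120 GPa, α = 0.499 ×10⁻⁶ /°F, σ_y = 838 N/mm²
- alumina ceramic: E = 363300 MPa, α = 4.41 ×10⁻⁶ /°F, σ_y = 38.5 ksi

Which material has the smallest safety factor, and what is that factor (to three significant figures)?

With everything in SI (GPa, ×10⁻⁶/K, MPa):
  GFRP laminate: E = 29.49, α = 17.0, σ_y = 250.0 → σ = 83.7 MPa, n = 2.99
  tungsten: E = 408.2, α = 4.38, σ_y = 607.0 → σ = 299 MPa, n = 2.03
  CFRP laminate: E = 120.0, α = 0.898, σ_y = 838.0 → σ = 18.0 MPa, n = 46.6
  alumina ceramic: E = 363.3, α = 7.94, σ_y = 265.4 → σ = 482 MPa, n = 0.551
The minimum is alumina ceramic at n = 0.551.

alumina ceramic, n = 0.551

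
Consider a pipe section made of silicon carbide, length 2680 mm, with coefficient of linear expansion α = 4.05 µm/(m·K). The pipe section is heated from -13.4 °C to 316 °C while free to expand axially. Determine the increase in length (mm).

ΔT = 316 − (-13.4) = 329.4 K.
ΔL = α·L₀·ΔT = 4.05×10⁻⁶ × 2680 mm × 329.4 K = 3.58 mm.

3.58 mm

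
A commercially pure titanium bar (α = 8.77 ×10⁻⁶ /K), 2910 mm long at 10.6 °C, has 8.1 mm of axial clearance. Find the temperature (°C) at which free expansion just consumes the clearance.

α·L₀·ΔT = 8.1 mm ⇒ ΔT = 8.1 / (8.77×10⁻⁶ × 2910.0) = 317.4 K.
T = 10.6 + 317.4 = 328.0 °C.

328 °C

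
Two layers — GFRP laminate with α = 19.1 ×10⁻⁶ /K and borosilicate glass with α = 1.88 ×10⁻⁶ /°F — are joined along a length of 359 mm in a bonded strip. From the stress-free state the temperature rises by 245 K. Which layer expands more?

GFRP laminate

borosilicate glass: α = 1.88×10⁻⁶/°F × 9/5 = 3.38×10⁻⁶/K.
α(GFRP laminate) = 19.1×10⁻⁶/K vs α(borosilicate glass) = 3.38×10⁻⁶/K.
Higher α expands more for the same ΔT: GFRP laminate.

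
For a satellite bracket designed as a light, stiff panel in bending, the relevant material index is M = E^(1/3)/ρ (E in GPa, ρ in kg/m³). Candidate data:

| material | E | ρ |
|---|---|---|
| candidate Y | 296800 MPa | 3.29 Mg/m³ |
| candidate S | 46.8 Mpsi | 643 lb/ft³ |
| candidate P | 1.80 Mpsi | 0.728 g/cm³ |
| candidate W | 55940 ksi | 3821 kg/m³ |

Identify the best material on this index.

candidate P

In SI units:
  candidate Y: E = 296.8 GPa, ρ = 3290 kg/m³
  candidate S: E = 322.7 GPa, ρ = 10300 kg/m³
  candidate P: E = 12.41 GPa, ρ = 728.0 kg/m³
  candidate W: E = 385.7 GPa, ρ = 3821 kg/m³
  candidate P: M = 3.18×10⁻³
  candidate Y: M = 2.03×10⁻³
  candidate W: M = 1.91×10⁻³
  candidate S: M = 0.666×10⁻³
Highest index: candidate P.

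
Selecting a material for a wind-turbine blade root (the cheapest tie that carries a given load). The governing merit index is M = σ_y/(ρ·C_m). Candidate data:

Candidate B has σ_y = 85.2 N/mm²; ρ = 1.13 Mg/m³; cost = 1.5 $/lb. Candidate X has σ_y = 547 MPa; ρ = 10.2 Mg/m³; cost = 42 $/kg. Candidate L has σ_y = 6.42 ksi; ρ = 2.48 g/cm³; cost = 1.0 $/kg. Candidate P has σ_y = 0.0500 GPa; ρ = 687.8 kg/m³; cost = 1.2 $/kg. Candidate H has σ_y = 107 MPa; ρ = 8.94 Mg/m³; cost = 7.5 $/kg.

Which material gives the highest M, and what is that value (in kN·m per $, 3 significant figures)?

Convert each candidate to consistent units, then evaluate M:
  candidate B: σ_y = 85.20 MPa, ρ = 1130 kg/m³, cost = 3.307 $/kg
  candidate X: σ_y = 547.0 MPa, ρ = 10200 kg/m³, cost = 42.00 $/kg
  candidate L: σ_y = 44.26 MPa, ρ = 2480 kg/m³, cost = 1.000 $/kg
  candidate P: σ_y = 50.00 MPa, ρ = 687.8 kg/m³, cost = 1.200 $/kg
  candidate H: σ_y = 107.0 MPa, ρ = 8940 kg/m³, cost = 7.500 $/kg
  candidate P: M = 60.6 kN·m per $
  candidate B: M = 22.8 kN·m per $
  candidate L: M = 17.8 kN·m per $
  candidate H: M = 1.60 kN·m per $
  candidate X: M = 1.28 kN·m per $
Highest index: candidate P.

candidate P, M = 60.6 kN·m per $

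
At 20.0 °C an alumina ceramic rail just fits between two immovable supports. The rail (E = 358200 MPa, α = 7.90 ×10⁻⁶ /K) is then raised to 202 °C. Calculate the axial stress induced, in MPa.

E = 358200 MPa = 358.2 GPa.
ΔT = 182.0 K. Constrained thermal stress σ = E·α·ΔT = 358.2×10³ MPa × 7.90×10⁻⁶ × 182.0 = 515 MPa (compressive).

515 MPa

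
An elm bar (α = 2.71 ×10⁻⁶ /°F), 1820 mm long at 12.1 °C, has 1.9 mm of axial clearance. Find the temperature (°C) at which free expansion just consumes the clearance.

α = 2.71×10⁻⁶/°F × 9/5 = 4.88×10⁻⁶/K.
α·L₀·ΔT = 1.9 mm ⇒ ΔT = 1.9 / (4.88×10⁻⁶ × 1820.0) = 214.0 K.
T = 12.1 + 214.0 = 226.1 °C.

226 °C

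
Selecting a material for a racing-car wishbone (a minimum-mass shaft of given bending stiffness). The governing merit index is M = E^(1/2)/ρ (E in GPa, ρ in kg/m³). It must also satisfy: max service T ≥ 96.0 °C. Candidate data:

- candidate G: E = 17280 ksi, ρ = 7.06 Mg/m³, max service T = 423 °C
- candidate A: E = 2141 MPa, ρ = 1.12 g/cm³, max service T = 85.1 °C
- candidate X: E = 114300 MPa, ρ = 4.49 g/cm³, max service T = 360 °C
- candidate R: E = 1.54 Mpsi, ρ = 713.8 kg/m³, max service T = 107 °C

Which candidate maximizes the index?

Screen on constraints: max service T ≥ 96.0 °C. Survivors: candidate G, candidate X, candidate R.
After converting to SI:
  candidate G: E = 119.1 GPa, ρ = 7060 kg/m³
  candidate X: E = 114.3 GPa, ρ = 4490 kg/m³
  candidate R: E = 10.62 GPa, ρ = 713.8 kg/m³
  candidate R: M = 4.57×10⁻³
  candidate X: M = 2.38×10⁻³
  candidate G: M = 1.55×10⁻³
Candidate R ranks first.

candidate R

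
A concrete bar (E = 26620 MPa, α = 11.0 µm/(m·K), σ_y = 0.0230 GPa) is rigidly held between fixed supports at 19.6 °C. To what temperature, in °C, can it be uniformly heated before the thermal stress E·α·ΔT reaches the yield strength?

98.1 °C

E = 26620 MPa = 26.62 GPa.
σ_y = 0.0230 GPa = 23.00 MPa.
E·α·ΔT = 23.00 MPa ⇒ ΔT = 23.00 / (26.62×10³ × 11.0×10⁻⁶) = 78.55 K.
T = 19.6 + 78.55 = 98.15 °C.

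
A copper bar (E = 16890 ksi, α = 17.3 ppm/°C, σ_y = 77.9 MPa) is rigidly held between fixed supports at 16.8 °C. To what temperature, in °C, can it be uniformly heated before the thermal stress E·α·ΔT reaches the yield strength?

55.5 °C

E = 16890 ksi = 116.5 GPa.
E·α·ΔT = 77.90 MPa ⇒ ΔT = 77.90 / (116.5×10³ × 17.3×10⁻⁶) = 38.67 K.
T = 16.8 + 38.67 = 55.47 °C.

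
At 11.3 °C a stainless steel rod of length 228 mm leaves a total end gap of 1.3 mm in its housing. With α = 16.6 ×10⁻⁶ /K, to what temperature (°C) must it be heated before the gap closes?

355 °C

α·L₀·ΔT = 1.3 mm ⇒ ΔT = 1.3 / (16.6×10⁻⁶ × 228.0) = 343.5 K.
T = 11.3 + 343.5 = 354.8 °C.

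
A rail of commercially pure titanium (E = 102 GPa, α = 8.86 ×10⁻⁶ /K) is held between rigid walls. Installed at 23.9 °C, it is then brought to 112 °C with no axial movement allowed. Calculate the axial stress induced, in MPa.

79.6 MPa

ΔT = 88.10 K. Constrained thermal stress σ = E·α·ΔT = 102.0×10³ MPa × 8.86×10⁻⁶ × 88.10 = 79.6 MPa (compressive).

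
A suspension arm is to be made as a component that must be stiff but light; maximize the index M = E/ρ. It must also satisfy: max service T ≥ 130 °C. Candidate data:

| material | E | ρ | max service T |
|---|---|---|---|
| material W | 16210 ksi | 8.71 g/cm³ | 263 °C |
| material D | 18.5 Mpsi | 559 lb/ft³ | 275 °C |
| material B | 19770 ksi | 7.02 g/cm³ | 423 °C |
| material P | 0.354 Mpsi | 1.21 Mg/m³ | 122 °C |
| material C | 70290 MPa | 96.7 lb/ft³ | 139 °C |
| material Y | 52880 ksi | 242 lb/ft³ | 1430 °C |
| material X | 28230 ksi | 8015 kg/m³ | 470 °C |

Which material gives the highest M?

material Y

Screen on constraints: max service T ≥ 130 °C. Survivors: material W, material D, material B, material C, material Y, material X.
In SI units:
  material W: E = 111.8 GPa, ρ = 8710 kg/m³
  material D: E = 127.6 GPa, ρ = 8954 kg/m³
  material B: E = 136.3 GPa, ρ = 7020 kg/m³
  material C: E = 70.29 GPa, ρ = 1549 kg/m³
  material Y: E = 364.6 GPa, ρ = 3876 kg/m³
  material X: E = 194.6 GPa, ρ = 8015 kg/m³
  material Y: M = 94.1 MN·m/kg
  material C: M = 45.4 MN·m/kg
  material X: M = 24.3 MN·m/kg
  material B: M = 19.4 MN·m/kg
  material D: M = 14.2 MN·m/kg
  material W: M = 12.8 MN·m/kg
Material Y has the largest M.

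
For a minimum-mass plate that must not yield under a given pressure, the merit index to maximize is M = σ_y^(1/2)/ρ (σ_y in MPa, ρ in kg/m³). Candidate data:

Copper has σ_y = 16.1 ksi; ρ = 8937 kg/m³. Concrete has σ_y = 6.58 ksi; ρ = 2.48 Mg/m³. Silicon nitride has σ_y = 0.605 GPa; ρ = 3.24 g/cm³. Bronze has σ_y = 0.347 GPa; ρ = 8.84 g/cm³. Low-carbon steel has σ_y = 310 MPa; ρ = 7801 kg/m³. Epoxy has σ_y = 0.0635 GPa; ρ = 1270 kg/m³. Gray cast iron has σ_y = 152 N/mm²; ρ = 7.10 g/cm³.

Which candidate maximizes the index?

silicon nitride

In SI units:
  copper: σ_y = 111.0 MPa, ρ = 8937 kg/m³
  concrete: σ_y = 45.37 MPa, ρ = 2480 kg/m³
  silicon nitride: σ_y = 605.0 MPa, ρ = 3240 kg/m³
  bronze: σ_y = 347.0 MPa, ρ = 8840 kg/m³
  low-carbon steel: σ_y = 310.0 MPa, ρ = 7801 kg/m³
  epoxy: σ_y = 63.50 MPa, ρ = 1270 kg/m³
  gray cast iron: σ_y = 152.0 MPa, ρ = 7100 kg/m³
  silicon nitride: M = 7.59×10⁻³
  epoxy: M = 6.27×10⁻³
  concrete: M = 2.72×10⁻³
  low-carbon steel: M = 2.26×10⁻³
  bronze: M = 2.11×10⁻³
  gray cast iron: M = 1.74×10⁻³
  copper: M = 1.18×10⁻³
Silicon nitride ranks first.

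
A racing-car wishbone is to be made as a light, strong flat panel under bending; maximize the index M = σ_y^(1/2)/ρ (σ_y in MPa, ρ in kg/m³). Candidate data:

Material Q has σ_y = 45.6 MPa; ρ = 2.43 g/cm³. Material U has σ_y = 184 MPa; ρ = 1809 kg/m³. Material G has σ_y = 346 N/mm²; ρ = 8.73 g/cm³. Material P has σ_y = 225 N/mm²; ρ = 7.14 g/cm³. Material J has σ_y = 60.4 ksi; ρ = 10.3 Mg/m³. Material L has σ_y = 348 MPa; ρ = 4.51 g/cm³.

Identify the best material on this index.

Convert each candidate to consistent units, then evaluate M:
  material Q: σ_y = 45.60 MPa, ρ = 2430 kg/m³
  material U: σ_y = 184.0 MPa, ρ = 1809 kg/m³
  material G: σ_y = 346.0 MPa, ρ = 8730 kg/m³
  material P: σ_y = 225.0 MPa, ρ = 7140 kg/m³
  material J: σ_y = 416.4 MPa, ρ = 10300 kg/m³
  material L: σ_y = 348.0 MPa, ρ = 4510 kg/m³
  material U: M = 7.50×10⁻³
  material L: M = 4.14×10⁻³
  material Q: M = 2.78×10⁻³
  material G: M = 2.13×10⁻³
  material P: M = 2.10×10⁻³
  material J: M = 1.98×10⁻³
Material U has the largest M.

material U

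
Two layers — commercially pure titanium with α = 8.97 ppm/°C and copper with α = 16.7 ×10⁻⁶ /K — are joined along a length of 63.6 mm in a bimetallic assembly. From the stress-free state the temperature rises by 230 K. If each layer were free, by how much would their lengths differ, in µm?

Δα = |8.97 − 16.7|×10⁻⁶/K = 7.73×10⁻⁶/K.
ΔL_mismatch = Δα·L·ΔT = 7.73×10⁻⁶ × 63.6 mm × 230.0 K = 113 µm.

113 µm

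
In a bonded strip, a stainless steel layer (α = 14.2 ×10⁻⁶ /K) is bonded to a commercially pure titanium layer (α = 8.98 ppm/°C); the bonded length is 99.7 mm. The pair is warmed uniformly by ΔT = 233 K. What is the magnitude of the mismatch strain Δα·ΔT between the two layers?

1.22×10⁻³

Δα = |14.2 − 8.98|×10⁻⁶/K = 5.22×10⁻⁶/K.
Mismatch strain = Δα·ΔT = 5.22×10⁻⁶ × 233.0 = 1.22×10⁻³.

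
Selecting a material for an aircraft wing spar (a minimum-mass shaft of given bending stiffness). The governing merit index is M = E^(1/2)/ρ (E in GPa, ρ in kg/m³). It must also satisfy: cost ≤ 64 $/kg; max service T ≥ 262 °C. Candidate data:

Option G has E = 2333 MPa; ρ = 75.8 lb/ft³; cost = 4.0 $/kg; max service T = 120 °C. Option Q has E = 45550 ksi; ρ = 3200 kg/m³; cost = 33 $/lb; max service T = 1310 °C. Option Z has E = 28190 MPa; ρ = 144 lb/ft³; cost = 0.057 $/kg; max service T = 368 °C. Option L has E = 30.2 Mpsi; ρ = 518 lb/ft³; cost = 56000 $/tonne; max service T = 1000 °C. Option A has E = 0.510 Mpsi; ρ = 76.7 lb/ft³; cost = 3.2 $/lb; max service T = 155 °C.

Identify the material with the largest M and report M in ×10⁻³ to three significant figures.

Screen on constraints: cost ≤ 64 $/kg; max service T ≥ 262 °C. Survivors: option Z, option L.
Normalizing units and computing the index:
  option Z: E = 28.19 GPa, ρ = 2307 kg/m³
  option L: E = 208.2 GPa, ρ = 8298 kg/m³
  option Z: M = 2.30×10⁻³
  option L: M = 1.74×10⁻³
Option Z ranks first.

option Z, M = 2.30×10⁻³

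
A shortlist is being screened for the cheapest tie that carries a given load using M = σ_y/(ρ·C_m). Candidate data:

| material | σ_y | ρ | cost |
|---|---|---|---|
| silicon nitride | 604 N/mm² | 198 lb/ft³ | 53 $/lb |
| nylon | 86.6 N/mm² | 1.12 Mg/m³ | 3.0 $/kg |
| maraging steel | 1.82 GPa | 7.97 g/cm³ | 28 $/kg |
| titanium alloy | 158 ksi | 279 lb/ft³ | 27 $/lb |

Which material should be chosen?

In SI units:
  silicon nitride: σ_y = 604.0 MPa, ρ = 3172 kg/m³, cost = 116.8 $/kg
  nylon: σ_y = 86.60 MPa, ρ = 1120 kg/m³, cost = 3.000 $/kg
  maraging steel: σ_y = 1820 MPa, ρ = 7970 kg/m³, cost = 28.00 $/kg
  titanium alloy: σ_y = 1089 MPa, ρ = 4469 kg/m³, cost = 59.52 $/kg
  nylon: M = 25.8 kN·m per $
  maraging steel: M = 8.16 kN·m per $
  titanium alloy: M = 4.10 kN·m per $
  silicon nitride: M = 1.63 kN·m per $
The maximum is for nylon.

nylon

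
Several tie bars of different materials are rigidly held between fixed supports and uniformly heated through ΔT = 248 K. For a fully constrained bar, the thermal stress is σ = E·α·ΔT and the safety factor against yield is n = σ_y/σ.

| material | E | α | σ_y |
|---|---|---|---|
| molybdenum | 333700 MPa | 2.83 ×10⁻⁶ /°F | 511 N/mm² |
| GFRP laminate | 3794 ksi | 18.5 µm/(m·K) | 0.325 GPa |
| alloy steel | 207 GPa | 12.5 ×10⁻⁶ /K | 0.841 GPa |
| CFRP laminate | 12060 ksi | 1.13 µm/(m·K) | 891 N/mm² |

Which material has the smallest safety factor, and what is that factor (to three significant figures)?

molybdenum, n = 1.21

Per material, after unit conversion:
  molybdenum: E = 333.7, α = 5.09, σ_y = 511.0 → σ = 422 MPa, n = 1.21
  GFRP laminate: E = 26.16, α = 18.5, σ_y = 325.0 → σ = 120 MPa, n = 2.71
  alloy steel: E = 207.0, α = 12.5, σ_y = 841.0 → σ = 642 MPa, n = 1.31
  CFRP laminate: E = 83.15, α = 1.13, σ_y = 891.0 → σ = 23.3 MPa, n = 38.2
Molybdenum has the lowest safety factor, n = 1.21.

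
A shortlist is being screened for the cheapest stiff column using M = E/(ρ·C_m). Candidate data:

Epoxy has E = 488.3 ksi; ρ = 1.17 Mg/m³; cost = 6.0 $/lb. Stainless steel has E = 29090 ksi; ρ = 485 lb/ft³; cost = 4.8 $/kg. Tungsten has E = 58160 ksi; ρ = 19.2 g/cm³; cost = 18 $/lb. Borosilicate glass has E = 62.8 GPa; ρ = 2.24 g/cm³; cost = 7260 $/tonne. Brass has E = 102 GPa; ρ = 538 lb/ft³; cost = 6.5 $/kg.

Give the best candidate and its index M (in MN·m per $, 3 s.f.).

stainless steel, M = 5.38 MN·m per $

Putting every candidate on a common basis:
  epoxy: E = 3.367 GPa, ρ = 1170 kg/m³, cost = 13.23 $/kg
  stainless steel: E = 200.6 GPa, ρ = 7769 kg/m³, cost = 4.800 $/kg
  tungsten: E = 401.0 GPa, ρ = 19200 kg/m³, cost = 39.68 $/kg
  borosilicate glass: E = 62.80 GPa, ρ = 2240 kg/m³, cost = 7.260 $/kg
  brass: E = 102.0 GPa, ρ = 8618 kg/m³, cost = 6.500 $/kg
  stainless steel: M = 5.38 MN·m per $
  borosilicate glass: M = 3.86 MN·m per $
  brass: M = 1.82 MN·m per $
  tungsten: M = 0.526 MN·m per $
  epoxy: M = 0.218 MN·m per $
The maximum is for stainless steel.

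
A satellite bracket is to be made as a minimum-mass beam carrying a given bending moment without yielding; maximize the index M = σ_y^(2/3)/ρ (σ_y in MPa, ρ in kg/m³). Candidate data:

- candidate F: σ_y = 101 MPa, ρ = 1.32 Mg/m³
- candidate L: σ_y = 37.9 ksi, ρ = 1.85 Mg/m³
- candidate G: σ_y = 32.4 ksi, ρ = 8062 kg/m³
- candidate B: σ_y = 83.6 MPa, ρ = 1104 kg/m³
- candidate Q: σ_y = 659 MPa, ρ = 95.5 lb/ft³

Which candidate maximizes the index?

candidate Q

Convert each candidate to consistent units, then evaluate M:
  candidate F: σ_y = 101.0 MPa, ρ = 1320 kg/m³
  candidate L: σ_y = 261.3 MPa, ρ = 1850 kg/m³
  candidate G: σ_y = 223.4 MPa, ρ = 8062 kg/m³
  candidate B: σ_y = 83.60 MPa, ρ = 1104 kg/m³
  candidate Q: σ_y = 659.0 MPa, ρ = 1530 kg/m³
  candidate Q: M = 49.5×10⁻³
  candidate L: M = 22.1×10⁻³
  candidate B: M = 17.3×10⁻³
  candidate F: M = 16.4×10⁻³
  candidate G: M = 4.57×10⁻³
The maximum is for candidate Q.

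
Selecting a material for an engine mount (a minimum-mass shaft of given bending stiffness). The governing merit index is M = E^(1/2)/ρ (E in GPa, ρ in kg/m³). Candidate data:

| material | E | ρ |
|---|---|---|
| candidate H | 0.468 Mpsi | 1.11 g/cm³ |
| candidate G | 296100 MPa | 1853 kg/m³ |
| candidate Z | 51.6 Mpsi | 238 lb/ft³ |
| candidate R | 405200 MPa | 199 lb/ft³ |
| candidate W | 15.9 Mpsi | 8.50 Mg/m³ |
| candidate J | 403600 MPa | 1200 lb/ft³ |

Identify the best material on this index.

candidate G

Normalizing units and computing the index:
  candidate H: E = 3.227 GPa, ρ = 1110 kg/m³
  candidate G: E = 296.1 GPa, ρ = 1853 kg/m³
  candidate Z: E = 355.8 GPa, ρ = 3812 kg/m³
  candidate R: E = 405.2 GPa, ρ = 3188 kg/m³
  candidate W: E = 109.6 GPa, ρ = 8500 kg/m³
  candidate J: E = 403.6 GPa, ρ = 19220 kg/m³
  candidate G: M = 9.29×10⁻³
  candidate R: M = 6.31×10⁻³
  candidate Z: M = 4.95×10⁻³
  candidate H: M = 1.62×10⁻³
  candidate W: M = 1.23×10⁻³
  candidate J: M = 1.05×10⁻³
The maximum is for candidate G.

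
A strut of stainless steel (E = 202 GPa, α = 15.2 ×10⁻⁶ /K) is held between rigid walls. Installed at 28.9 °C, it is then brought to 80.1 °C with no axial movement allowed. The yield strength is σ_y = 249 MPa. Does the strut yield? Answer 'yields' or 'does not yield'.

does not yield

ΔT = 51.20 K. Constrained thermal stress σ = E·α·ΔT = 202.0×10³ MPa × 15.2×10⁻⁶ × 51.20 = 157 MPa (compressive).
Compare to σ_y = 249 MPa: σ < σ_y, so it does not yield.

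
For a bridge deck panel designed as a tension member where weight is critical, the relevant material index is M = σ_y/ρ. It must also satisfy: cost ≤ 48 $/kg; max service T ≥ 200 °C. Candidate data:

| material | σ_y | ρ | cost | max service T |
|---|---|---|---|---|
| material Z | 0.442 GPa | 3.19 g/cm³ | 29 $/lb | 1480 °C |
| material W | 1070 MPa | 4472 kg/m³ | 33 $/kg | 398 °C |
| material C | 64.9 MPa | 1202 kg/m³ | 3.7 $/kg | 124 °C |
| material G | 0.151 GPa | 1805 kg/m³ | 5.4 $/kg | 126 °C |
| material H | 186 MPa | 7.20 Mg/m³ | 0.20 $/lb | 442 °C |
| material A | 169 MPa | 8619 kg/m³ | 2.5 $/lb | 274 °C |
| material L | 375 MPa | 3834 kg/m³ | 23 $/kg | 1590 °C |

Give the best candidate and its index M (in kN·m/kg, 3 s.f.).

Screen on constraints: cost ≤ 48 $/kg; max service T ≥ 200 °C. Survivors: material W, material H, material A, material L.
After converting to SI:
  material W: σ_y = 1070 MPa, ρ = 4472 kg/m³
  material H: σ_y = 186.0 MPa, ρ = 7200 kg/m³
  material A: σ_y = 169.0 MPa, ρ = 8619 kg/m³
  material L: σ_y = 375.0 MPa, ρ = 3834 kg/m³
  material W: M = 239 kN·m/kg
  material L: M = 97.8 kN·m/kg
  material H: M = 25.8 kN·m/kg
  material A: M = 19.6 kN·m/kg
Material W ranks first.

material W, M = 239 kN·m/kg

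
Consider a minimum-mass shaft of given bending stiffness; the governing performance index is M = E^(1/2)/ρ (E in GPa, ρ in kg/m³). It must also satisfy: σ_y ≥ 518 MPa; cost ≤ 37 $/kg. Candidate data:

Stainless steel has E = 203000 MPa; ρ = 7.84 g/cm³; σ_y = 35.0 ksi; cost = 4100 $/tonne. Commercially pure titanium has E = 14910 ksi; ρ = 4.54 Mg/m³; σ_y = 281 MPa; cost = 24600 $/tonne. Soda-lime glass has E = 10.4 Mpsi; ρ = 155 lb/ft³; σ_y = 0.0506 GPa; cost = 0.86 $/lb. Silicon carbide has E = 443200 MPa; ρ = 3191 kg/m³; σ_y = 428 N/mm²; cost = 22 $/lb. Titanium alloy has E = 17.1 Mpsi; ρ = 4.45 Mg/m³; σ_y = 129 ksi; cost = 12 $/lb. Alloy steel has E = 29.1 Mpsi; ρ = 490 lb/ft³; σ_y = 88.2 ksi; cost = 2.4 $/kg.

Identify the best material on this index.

Screen on constraints: σ_y ≥ 518 MPa; cost ≤ 37 $/kg. Survivors: titanium alloy, alloy steel.
Putting every candidate on a common basis:
  titanium alloy: E = 117.9 GPa, ρ = 4450 kg/m³
  alloy steel: E = 200.6 GPa, ρ = 7849 kg/m³
  titanium alloy: M = 2.44×10⁻³
  alloy steel: M = 1.80×10⁻³
The maximum is for titanium alloy.

titanium alloy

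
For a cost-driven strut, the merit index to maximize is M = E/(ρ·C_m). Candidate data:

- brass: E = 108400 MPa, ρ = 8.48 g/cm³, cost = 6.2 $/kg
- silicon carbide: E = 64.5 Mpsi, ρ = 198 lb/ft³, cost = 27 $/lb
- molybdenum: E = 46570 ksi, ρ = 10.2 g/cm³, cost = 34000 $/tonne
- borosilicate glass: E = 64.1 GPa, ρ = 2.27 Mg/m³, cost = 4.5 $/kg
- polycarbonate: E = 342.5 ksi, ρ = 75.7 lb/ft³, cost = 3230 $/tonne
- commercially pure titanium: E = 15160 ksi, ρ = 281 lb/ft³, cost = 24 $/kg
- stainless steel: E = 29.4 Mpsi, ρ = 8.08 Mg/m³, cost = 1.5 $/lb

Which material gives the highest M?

In SI units:
  brass: E = 108.4 GPa, ρ = 8480 kg/m³, cost = 6.200 $/kg
  silicon carbide: E = 444.7 GPa, ρ = 3172 kg/m³, cost = 59.52 $/kg
  molybdenum: E = 321.1 GPa, ρ = 10200 kg/m³, cost = 34.00 $/kg
  borosilicate glass: E = 64.10 GPa, ρ = 2270 kg/m³, cost = 4.500 $/kg
  polycarbonate: E = 2.361 GPa, ρ = 1213 kg/m³, cost = 3.230 $/kg
  commercially pure titanium: E = 104.5 GPa, ρ = 4501 kg/m³, cost = 24.00 $/kg
  stainless steel: E = 202.7 GPa, ρ = 8080 kg/m³, cost = 3.307 $/kg
  stainless steel: M = 7.59 MN·m per $
  borosilicate glass: M = 6.28 MN·m per $
  silicon carbide: M = 2.36 MN·m per $
  brass: M = 2.06 MN·m per $
  commercially pure titanium: M = 0.968 MN·m per $
  molybdenum: M = 0.926 MN·m per $
  polycarbonate: M = 0.603 MN·m per $
Stainless steel ranks first.

stainless steel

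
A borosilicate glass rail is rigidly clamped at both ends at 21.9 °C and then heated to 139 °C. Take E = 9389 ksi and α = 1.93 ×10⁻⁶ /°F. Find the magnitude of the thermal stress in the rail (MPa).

E = 9389 ksi = 64.73 GPa.
α = 1.93×10⁻⁶/°F × 9/5 = 3.47×10⁻⁶/K.
ΔT = 117.1 K. Constrained thermal stress σ = E·α·ΔT = 64.73×10³ MPa × 3.47×10⁻⁶ × 117.1 = 26.3 MPa (compressive).

26.3 MPa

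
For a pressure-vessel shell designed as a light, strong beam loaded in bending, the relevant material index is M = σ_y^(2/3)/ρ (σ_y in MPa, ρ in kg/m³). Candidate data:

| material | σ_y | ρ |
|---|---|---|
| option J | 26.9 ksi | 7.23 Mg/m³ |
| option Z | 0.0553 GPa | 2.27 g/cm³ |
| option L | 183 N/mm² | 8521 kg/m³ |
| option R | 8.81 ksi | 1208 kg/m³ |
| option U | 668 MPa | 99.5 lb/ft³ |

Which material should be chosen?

Normalizing units and computing the index:
  option J: σ_y = 185.5 MPa, ρ = 7230 kg/m³
  option Z: σ_y = 55.30 MPa, ρ = 2270 kg/m³
  option L: σ_y = 183.0 MPa, ρ = 8521 kg/m³
  option R: σ_y = 60.74 MPa, ρ = 1208 kg/m³
  option U: σ_y = 668.0 MPa, ρ = 1594 kg/m³
  option U: M = 47.9×10⁻³
  option R: M = 12.8×10⁻³
  option Z: M = 6.39×10⁻³
  option J: M = 4.50×10⁻³
  option L: M = 3.78×10⁻³
Option U has the largest M.

option U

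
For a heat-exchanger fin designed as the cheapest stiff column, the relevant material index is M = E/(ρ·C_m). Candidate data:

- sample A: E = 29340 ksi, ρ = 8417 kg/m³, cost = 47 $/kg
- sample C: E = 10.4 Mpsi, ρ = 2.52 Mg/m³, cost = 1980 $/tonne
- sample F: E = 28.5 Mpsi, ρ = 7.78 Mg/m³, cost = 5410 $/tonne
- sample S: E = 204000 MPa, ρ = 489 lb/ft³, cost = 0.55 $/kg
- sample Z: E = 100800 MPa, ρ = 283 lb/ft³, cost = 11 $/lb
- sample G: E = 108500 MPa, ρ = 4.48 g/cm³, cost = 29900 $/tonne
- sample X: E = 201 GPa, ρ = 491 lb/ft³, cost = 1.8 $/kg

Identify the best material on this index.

sample S

Putting every candidate on a common basis:
  sample A: E = 202.3 GPa, ρ = 8417 kg/m³, cost = 47.00 $/kg
  sample C: E = 71.71 GPa, ρ = 2520 kg/m³, cost = 1.980 $/kg
  sample F: E = 196.5 GPa, ρ = 7780 kg/m³, cost = 5.410 $/kg
  sample S: E = 204.0 GPa, ρ = 7833 kg/m³, cost = 0.5500 $/kg
  sample Z: E = 100.8 GPa, ρ = 4533 kg/m³, cost = 24.25 $/kg
  sample G: E = 108.5 GPa, ρ = 4480 kg/m³, cost = 29.90 $/kg
  sample X: E = 201.0 GPa, ρ = 7865 kg/m³, cost = 1.800 $/kg
  sample S: M = 47.4 MN·m per $
  sample C: M = 14.4 MN·m per $
  sample X: M = 14.2 MN·m per $
  sample F: M = 4.67 MN·m per $
  sample Z: M = 0.917 MN·m per $
  sample G: M = 0.810 MN·m per $
  sample A: M = 0.511 MN·m per $
Sample S has the largest M.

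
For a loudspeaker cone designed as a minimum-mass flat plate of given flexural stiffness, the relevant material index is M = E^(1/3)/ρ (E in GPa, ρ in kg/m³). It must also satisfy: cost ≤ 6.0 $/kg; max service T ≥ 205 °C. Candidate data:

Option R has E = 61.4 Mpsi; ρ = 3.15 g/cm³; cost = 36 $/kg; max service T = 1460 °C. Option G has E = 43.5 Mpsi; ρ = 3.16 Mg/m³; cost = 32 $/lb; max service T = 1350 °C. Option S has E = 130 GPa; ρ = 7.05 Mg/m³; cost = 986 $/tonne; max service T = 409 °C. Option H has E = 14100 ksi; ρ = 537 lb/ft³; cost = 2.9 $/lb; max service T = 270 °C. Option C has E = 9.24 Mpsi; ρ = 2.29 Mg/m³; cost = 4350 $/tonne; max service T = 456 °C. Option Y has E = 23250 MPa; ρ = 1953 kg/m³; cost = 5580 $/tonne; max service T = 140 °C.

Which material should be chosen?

Screen on constraints: cost ≤ 6.0 $/kg; max service T ≥ 205 °C. Survivors: option S, option C.
Putting every candidate on a common basis:
  option S: E = 130.0 GPa, ρ = 7050 kg/m³
  option C: E = 63.71 GPa, ρ = 2290 kg/m³
  option C: M = 1.74×10⁻³
  option S: M = 0.719×10⁻³
Option C has the largest M.

option C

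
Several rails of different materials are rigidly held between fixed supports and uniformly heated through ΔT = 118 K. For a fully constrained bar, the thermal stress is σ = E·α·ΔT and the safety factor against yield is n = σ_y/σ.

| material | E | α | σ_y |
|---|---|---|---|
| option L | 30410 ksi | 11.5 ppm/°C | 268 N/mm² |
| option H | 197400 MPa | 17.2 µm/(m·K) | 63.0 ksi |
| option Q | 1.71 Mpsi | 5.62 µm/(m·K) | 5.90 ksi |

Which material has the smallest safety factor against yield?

option L

In consistent units (E in GPa, α in ×10⁻⁶/K, σ_y in MPa):
  option L: E = 209.7, α = 11.5, σ_y = 268.0 → σ = 285 MPa, n = 0.942
  option H: E = 197.4, α = 17.2, σ_y = 434.4 → σ = 401 MPa, n = 1.08
  option Q: E = 11.79, α = 5.62, σ_y = 40.68 → σ = 7.82 MPa, n = 5.20
Option L has the lowest safety factor, n = 0.942.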